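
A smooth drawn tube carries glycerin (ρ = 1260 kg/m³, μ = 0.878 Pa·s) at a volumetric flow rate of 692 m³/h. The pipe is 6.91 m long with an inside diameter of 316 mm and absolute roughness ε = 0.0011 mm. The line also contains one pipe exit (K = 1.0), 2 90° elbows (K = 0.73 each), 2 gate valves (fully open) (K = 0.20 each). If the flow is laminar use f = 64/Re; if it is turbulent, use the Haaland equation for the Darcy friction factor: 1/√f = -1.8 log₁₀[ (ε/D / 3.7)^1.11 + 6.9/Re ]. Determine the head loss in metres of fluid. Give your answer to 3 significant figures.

h_f ≈ 1.26 m

Q = 692 m³/h = 692/3600 = 0.1922 m³/s.
Cross-sectional area A = πD²/4 = π(0.316)²/4 = 0.07843 m²; mean velocity V = Q/A = 0.1922/0.07843 = 2.451 m/s.
Reynolds number Re = ρVD/μ = 1260 · 2.451 · 0.316 / 0.878 = 1111.
Re < 2300 → laminar flow, so f = 64/Re = 64/1111 = 0.05758 (the turbulent correlation is not needed).
Total minor-loss coefficient ΣK = 1·1 + 2·0.73 + 2·0.2 = 2.86.
ΔP = [f·L/D + ΣK]·(ρV²/2) = [0.05758·6.91/0.316 + 2.86]·(1260·2.451²/2) = [1.259 + 2.86]·3785 = 1.559e+04 Pa.
Head loss h_f = ΔP/(ρg) = 1.559e+04/(1260·9.81) = 1.26 m.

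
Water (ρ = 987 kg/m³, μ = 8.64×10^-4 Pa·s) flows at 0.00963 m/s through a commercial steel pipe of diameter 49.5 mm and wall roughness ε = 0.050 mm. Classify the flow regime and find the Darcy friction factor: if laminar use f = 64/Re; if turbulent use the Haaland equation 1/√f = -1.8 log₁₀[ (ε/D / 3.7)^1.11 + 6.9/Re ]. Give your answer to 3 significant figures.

f ≈ 0.118

Re = ρVD/μ = 987·0.00963·0.0495/0.000864 = 544.5.
Re < 2300 → laminar, so f = 64/Re = 0.1175 (roughness is irrelevant in laminar flow).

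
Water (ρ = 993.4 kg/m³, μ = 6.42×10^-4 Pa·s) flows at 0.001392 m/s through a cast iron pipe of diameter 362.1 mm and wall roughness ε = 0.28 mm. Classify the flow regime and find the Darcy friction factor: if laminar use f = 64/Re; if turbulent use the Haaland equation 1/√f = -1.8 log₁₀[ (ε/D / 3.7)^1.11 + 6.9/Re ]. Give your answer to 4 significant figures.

f ≈ 0.08206

Re = ρVD/μ = 993.4·0.001392·0.3621/0.000642 = 779.9.
Re < 2300 → laminar, so f = 64/Re = 0.08206 (roughness is irrelevant in laminar flow).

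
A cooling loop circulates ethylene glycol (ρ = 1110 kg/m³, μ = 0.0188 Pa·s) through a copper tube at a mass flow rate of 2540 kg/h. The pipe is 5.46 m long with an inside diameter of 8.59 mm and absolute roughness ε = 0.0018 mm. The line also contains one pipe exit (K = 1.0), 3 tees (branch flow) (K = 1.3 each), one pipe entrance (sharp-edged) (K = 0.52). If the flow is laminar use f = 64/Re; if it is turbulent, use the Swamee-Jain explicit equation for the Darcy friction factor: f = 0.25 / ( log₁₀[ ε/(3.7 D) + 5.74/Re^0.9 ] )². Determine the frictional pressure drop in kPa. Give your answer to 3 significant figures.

ṁ = 2540 kg/h = 2540/3600 = 0.7056 kg/s.
A = πD²/4 = π(0.00859)²/4 = 5.795e-05 m²; mean velocity V = ṁ/(ρA) = 0.7056/(1110 · 5.795e-05) = 10.97 m/s.
Reynolds number Re = ρVD/μ = 1110 · 10.97 · 0.00859 / 0.0188 = 5563.
Re > 4000 → turbulent. Relative roughness ε/D = 1.8e-06/0.00859 = 0.00021. Swamee-Jain: f = 0.25/(log₁₀[0.00021/3.7 + 5.74/5563^0.9])² = 0.25/(log₁₀[5.66e-05 + 0.00244])² = 0.25/(-2.602)² = 0.03693.
Total minor-loss coefficient ΣK = 1·1 + 3·1.3 + 1·0.52 = 5.42.
ΔP = [f·L/D + ΣK]·(ρV²/2) = [0.03693·5.46/0.00859 + 5.42]·(1110·10.97²/2) = [23.47 + 5.42]·6.677e+04 = 1.929e+06 Pa.
ΔP = 1.929e+06 Pa = 1930 kPa.

ΔP ≈ 1930 kPa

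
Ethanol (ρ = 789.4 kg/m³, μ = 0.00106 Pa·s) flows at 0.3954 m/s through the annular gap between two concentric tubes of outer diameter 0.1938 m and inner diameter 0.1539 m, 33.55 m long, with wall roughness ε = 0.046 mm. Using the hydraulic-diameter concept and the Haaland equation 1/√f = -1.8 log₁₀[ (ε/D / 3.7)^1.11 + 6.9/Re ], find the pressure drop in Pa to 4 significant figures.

ΔP ≈ 1619 Pa

Hydraulic diameter D_h = 4A/P = D_o - D_i = 0.1938 - 0.1539 = 0.0399 m.
Re = ρVD_h/μ = 789.4·0.3954·0.0399/0.00106 = 1.175e+04.
ε/D_h = 4.6e-05/0.0399 = 0.00115; Haaland gives 1/√f = -1.8 log₁₀[0.000128+0.000587] = 5.662, so f = 0.0312.
ΔP = f(L/D_h)(ρV²/2) = 0.0312·33.55/0.0399·61.71 = 1619 Pa.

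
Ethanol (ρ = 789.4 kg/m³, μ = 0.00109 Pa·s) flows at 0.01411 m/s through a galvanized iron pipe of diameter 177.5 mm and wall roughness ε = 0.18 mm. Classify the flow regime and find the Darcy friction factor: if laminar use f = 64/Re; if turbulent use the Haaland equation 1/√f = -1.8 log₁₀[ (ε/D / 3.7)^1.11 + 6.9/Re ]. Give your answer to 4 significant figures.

f ≈ 0.03528

Re = ρVD/μ = 789.4·0.01411·0.1775/0.00109 = 1814.
Re < 2300 → laminar, so f = 64/Re = 0.03528 (roughness is irrelevant in laminar flow).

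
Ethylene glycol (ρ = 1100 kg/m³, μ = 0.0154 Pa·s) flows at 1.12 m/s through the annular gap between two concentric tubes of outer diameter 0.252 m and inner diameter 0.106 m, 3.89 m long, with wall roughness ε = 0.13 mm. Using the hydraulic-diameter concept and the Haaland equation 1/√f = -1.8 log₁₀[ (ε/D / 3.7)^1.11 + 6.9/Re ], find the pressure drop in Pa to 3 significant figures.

ΔP ≈ 567 Pa

Hydraulic diameter D_h = 4A/P = D_o - D_i = 0.252 - 0.106 = 0.146 m.
Re = ρVD_h/μ = 1100·1.12·0.146/0.0154 = 1.168e+04.
ε/D_h = 0.00013/0.146 = 0.00089; Haaland gives 1/√f = -1.8 log₁₀[9.62e-05+0.000591] = 5.693, so f = 0.03085.
ΔP = f(L/D_h)(ρV²/2) = 0.03085·3.89/0.146·689.9 = 567.1 Pa.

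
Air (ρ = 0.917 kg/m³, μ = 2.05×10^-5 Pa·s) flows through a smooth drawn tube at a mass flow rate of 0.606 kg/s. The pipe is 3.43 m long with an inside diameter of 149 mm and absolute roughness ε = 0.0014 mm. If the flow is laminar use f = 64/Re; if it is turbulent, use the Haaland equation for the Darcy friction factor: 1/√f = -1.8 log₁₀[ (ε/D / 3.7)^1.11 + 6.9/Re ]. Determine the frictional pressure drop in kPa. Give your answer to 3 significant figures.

ΔP ≈ 0.226 kPa

A = πD²/4 = π(0.149)²/4 = 0.01744 m²; mean velocity V = ṁ/(ρA) = 0.606/(0.917 · 0.01744) = 37.9 m/s.
Reynolds number Re = ρVD/μ = 0.917 · 37.9 · 0.149 / 2.05e-05 = 2.526e+05.
Re > 4000 → turbulent. Relative roughness ε/D = 1.4e-06/0.149 = 9.4e-06. Haaland: 1/√f = -1.8 log₁₀[(9.4e-06/3.7)^1.11 + 6.9/2.526e+05] = -1.8 log₁₀[6.16e-07 + 2.73e-05] = 8.197, so f = 0.01488.
Darcy-Weisbach: ΔP = f(L/D)(ρV²/2) = 0.01488·(3.43/0.149)·(0.917·37.9²/2) = 0.01488·23.02·658.6 = 225.6 Pa.
ΔP = 225.6 Pa = 0.226 kPa.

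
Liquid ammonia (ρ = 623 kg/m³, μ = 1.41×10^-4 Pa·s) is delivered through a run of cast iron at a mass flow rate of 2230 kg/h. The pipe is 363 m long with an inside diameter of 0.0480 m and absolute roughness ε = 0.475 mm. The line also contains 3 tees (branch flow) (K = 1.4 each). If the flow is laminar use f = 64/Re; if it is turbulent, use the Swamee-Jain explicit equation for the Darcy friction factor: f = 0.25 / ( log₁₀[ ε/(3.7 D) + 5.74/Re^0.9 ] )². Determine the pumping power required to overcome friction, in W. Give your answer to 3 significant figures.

ṁ = 2230 kg/h = 2230/3600 = 0.6194 kg/s.
A = πD²/4 = π(0.048)²/4 = 0.00181 m²; mean velocity V = ṁ/(ρA) = 0.6194/(623 · 0.00181) = 0.5495 m/s.
Reynolds number Re = ρVD/μ = 623 · 0.5495 · 0.048 / 0.000141 = 1.165e+05.
Re > 4000 → turbulent. Relative roughness ε/D = 0.000475/0.048 = 0.0099. Swamee-Jain: f = 0.25/(log₁₀[0.0099/3.7 + 5.74/1.165e+05^0.9])² = 0.25/(log₁₀[0.00267 + 0.000158])² = 0.25/(-2.548)² = 0.03851.
Total minor-loss coefficient ΣK = 3·1.4 = 4.2.
ΔP = [f·L/D + ΣK]·(ρV²/2) = [0.03851·363/0.048 + 4.2]·(623·0.5495²/2) = [291.3 + 4.2]·94.05 = 2.779e+04 Pa.
Q = ṁ/ρ = 0.6194/623 = 0.0009943 m³/s.
Pumping power P = QΔP = 0.0009943·2.779e+04 = 27.63 W = 27.6 W.

P ≈ 27.6 W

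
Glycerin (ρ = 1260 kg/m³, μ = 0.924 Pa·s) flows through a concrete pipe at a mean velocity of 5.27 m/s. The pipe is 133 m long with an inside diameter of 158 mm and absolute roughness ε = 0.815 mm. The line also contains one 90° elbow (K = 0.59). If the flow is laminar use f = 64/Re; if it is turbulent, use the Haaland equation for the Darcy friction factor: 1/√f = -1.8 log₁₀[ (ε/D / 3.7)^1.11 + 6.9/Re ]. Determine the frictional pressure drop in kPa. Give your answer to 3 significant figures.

Reynolds number Re = ρVD/μ = 1260 · 5.27 · 0.158 / 0.924 = 1135.
Re < 2300 → laminar flow, so f = 64/Re = 64/1135 = 0.05637 (the turbulent correlation is not needed).
Total minor-loss coefficient ΣK = 1·0.59 = 0.59.
ΔP = [f·L/D + ΣK]·(ρV²/2) = [0.05637·133/0.158 + 0.59]·(1260·5.27²/2) = [47.45 + 0.59]·1.75e+04 = 8.405e+05 Pa.
ΔP = 8.405e+05 Pa = 840 kPa.

ΔP ≈ 840 kPa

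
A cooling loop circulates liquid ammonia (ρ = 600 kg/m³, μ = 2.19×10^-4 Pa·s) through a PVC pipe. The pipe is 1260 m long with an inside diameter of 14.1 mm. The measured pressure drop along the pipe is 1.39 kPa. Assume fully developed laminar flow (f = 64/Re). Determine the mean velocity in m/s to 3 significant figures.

For laminar flow, f = 64/Re with Re = ρVD/μ, so Darcy-Weisbach reduces to ΔP = 32μLV/D². Solving for V: V = ΔP·D²/(32μL) = 1390·(0.0141)²/(32·0.000219·1260) = 0.0313 m/s.
Check: Re = ρVD/μ = 600·0.0313·0.0141/0.000219 = 1209 < 2300, so the laminar assumption holds.

V ≈ 0.0313 m/s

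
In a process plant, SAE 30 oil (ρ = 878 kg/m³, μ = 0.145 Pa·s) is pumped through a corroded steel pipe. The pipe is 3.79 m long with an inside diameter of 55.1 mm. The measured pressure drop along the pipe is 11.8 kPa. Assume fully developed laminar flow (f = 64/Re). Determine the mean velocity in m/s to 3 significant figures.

For laminar flow, f = 64/Re with Re = ρVD/μ, so Darcy-Weisbach reduces to ΔP = 32μLV/D². Solving for V: V = ΔP·D²/(32μL) = 1.18e+04·(0.0551)²/(32·0.145·3.79) = 2.037 m/s.
Check: Re = ρVD/μ = 878·2.037·0.0551/0.145 = 679.7 < 2300, so the laminar assumption holds.

V ≈ 2.04 m/s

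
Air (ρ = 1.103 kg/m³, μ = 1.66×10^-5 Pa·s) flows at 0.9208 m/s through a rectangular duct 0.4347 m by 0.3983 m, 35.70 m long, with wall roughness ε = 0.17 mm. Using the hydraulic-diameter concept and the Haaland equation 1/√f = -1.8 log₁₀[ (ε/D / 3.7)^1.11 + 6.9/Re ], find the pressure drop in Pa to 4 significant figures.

ΔP ≈ 1.008 Pa

Hydraulic diameter D_h = 4A/P = 4·(0.4347·0.3983)/(2·(0.4347+0.3983)) = 0.6926/1.666 = 0.4157 m.
Re = ρVD_h/μ = 1.103·0.9208·0.4157/1.66e-05 = 2.543e+04.
ε/D_h = 0.00017/0.4157 = 0.000409; Haaland gives 1/√f = -1.8 log₁₀[4.06e-05+0.000271] = 6.311, so f = 0.02511.
ΔP = f(L/D_h)(ρV²/2) = 0.02511·35.7/0.4157·0.4676 = 1.008 Pa.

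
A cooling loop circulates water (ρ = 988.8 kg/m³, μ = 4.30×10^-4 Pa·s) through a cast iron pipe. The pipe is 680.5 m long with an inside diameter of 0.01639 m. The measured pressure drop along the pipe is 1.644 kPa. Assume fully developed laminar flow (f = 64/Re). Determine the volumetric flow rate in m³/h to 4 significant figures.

For laminar flow, f = 64/Re with Re = ρVD/μ, so Darcy-Weisbach reduces to ΔP = 32μLV/D². Solving for V: V = ΔP·D²/(32μL) = 1644·(0.01639)²/(32·0.00043·680.5) = 0.04716 m/s.
Check: Re = ρVD/μ = 988.8·0.04716·0.01639/0.00043 = 1778 < 2300, so the laminar assumption holds.
Q = V·A = 0.04716·(π/4·0.01639²) = 9.951e-06 m³/s = 0.03582 m³/h.

Q ≈ 0.03582 m³/h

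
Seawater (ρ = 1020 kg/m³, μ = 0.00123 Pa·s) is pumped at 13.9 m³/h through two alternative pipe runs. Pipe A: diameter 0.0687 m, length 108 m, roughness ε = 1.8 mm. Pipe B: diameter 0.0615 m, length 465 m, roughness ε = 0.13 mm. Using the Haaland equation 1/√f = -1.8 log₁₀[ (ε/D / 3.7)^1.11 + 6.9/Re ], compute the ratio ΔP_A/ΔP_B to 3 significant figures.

Pipe A: V = Q/A = 0.003861/0.003707 = 1.042 m/s; Re = 5.934e+04; ε/D = 0.0262; Haaland → f = 0.05475; ΔP_A = f(L/D)(ρV²/2) = 4.763e+04 Pa.
Pipe B: V = Q/A = 0.003861/0.002971 = 1.3 m/s; Re = 6.629e+04; ε/D = 0.00211; Haaland → f = 0.02594; ΔP_B = f(L/D)(ρV²/2) = 1.69e+05 Pa.
ΔP_A/ΔP_B = 4.763e+04/1.69e+05 = 0.282.

ΔP_A/ΔP_B ≈ 0.282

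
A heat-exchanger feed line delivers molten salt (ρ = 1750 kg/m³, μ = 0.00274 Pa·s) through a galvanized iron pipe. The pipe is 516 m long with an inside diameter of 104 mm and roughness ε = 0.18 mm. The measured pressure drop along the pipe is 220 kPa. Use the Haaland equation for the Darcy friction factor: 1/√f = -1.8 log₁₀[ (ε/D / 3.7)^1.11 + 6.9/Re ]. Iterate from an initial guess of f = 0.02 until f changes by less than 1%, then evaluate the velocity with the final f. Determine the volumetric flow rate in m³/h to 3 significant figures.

Rearranging Darcy-Weisbach: V = √(2·ΔP·D/(f·L·ρ)). With ε/D = 0.00018/0.104 = 0.00173, iterate starting from f = 0.02:
  f = 0.02 → V = √(2·2.2e+05·0.104/(0.02·516·1750)) = 1.592 m/s; Re = ρVD/μ = 1.057e+05; f → 0.02416
  f = 0.02416 → V = 1.448 m/s; Re = 9.62e+04; f → 0.0243
Converged (Δf/f < 1%). With the final f = 0.0243: V = √(2·2.2e+05·0.104/(0.0243·516·1750)) = 1.444 m/s.
Q = V·A = 1.444·(π/4·0.104²) = 0.01227 m³/s = 44.2 m³/h.

Q ≈ 44.2 m³/h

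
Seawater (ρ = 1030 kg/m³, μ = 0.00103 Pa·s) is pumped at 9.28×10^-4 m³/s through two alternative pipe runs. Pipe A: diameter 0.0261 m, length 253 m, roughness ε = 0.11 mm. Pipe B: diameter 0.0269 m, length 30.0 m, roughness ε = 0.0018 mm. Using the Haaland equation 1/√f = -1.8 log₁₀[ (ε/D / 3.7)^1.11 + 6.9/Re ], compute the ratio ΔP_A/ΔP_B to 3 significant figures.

Pipe A: V = Q/A = 0.000928/0.000535 = 1.735 m/s; Re = 4.527e+04; ε/D = 0.00421; Haaland → f = 0.03092; ΔP_A = f(L/D)(ρV²/2) = 4.644e+05 Pa.
Pipe B: V = Q/A = 0.000928/0.0005683 = 1.633 m/s; Re = 4.392e+04; ε/D = 6.69e-05; Haaland → f = 0.0215; ΔP_B = f(L/D)(ρV²/2) = 3.292e+04 Pa.
ΔP_A/ΔP_B = 4.644e+05/3.292e+04 = 14.1.

ΔP_A/ΔP_B ≈ 14.1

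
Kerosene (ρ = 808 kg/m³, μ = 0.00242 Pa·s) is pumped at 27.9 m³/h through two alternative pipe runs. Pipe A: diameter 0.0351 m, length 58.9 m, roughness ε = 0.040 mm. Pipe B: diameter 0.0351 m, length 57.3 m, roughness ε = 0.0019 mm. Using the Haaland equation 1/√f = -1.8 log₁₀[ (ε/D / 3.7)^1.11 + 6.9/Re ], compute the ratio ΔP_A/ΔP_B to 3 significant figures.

Pipe A: V = Q/A = 0.00775/0.0009676 = 8.009 m/s; Re = 9.386e+04; ε/D = 0.00114; Haaland → f = 0.02256; ΔP_A = f(L/D)(ρV²/2) = 9.811e+05 Pa.
Pipe B: V = Q/A = 0.00775/0.0009676 = 8.009 m/s; Re = 9.386e+04; ε/D = 5.41e-05; Haaland → f = 0.01828; ΔP_B = f(L/D)(ρV²/2) = 7.734e+05 Pa.
ΔP_A/ΔP_B = 9.811e+05/7.734e+05 = 1.27.

ΔP_A/ΔP_B ≈ 1.27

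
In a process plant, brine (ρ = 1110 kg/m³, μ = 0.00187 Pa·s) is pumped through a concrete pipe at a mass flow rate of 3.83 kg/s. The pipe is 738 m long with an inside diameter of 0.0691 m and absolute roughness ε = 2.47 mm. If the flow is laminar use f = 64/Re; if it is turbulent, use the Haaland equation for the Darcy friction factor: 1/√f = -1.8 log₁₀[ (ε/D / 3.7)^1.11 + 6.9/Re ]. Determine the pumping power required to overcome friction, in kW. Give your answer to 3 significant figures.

A = πD²/4 = π(0.0691)²/4 = 0.00375 m²; mean velocity V = ṁ/(ρA) = 3.83/(1110 · 0.00375) = 0.9201 m/s.
Reynolds number Re = ρVD/μ = 1110 · 0.9201 · 0.0691 / 0.00187 = 3.774e+04.
Re > 4000 → turbulent. Relative roughness ε/D = 0.00247/0.0691 = 0.0357. Haaland: 1/√f = -1.8 log₁₀[(0.0357/3.7)^1.11 + 6.9/3.774e+04] = -1.8 log₁₀[0.0058 + 0.000183] = 4.002, so f = 0.06245.
Darcy-Weisbach: ΔP = f(L/D)(ρV²/2) = 0.06245·(738/0.0691)·(1110·0.9201²/2) = 0.06245·1.068e+04·469.8 = 3.134e+05 Pa.
Q = ṁ/ρ = 3.83/1110 = 0.00345 m³/s.
Pumping power P = QΔP = 0.00345·3.134e+05 = 1081 W = 1.08 kW.

P ≈ 1.08 kW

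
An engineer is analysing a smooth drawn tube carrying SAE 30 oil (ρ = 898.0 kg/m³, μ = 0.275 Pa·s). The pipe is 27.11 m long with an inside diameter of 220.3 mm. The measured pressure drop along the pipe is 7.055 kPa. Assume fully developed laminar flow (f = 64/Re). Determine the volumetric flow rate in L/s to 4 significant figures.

For laminar flow, f = 64/Re with Re = ρVD/μ, so Darcy-Weisbach reduces to ΔP = 32μLV/D². Solving for V: V = ΔP·D²/(32μL) = 7055·(0.2203)²/(32·0.275·27.11) = 1.435 m/s.
Check: Re = ρVD/μ = 898·1.435·0.2203/0.275 = 1032 < 2300, so the laminar assumption holds.
Q = V·A = 1.435·(π/4·0.2203²) = 0.05471 m³/s = 54.71 L/s.

Q ≈ 54.71 L/s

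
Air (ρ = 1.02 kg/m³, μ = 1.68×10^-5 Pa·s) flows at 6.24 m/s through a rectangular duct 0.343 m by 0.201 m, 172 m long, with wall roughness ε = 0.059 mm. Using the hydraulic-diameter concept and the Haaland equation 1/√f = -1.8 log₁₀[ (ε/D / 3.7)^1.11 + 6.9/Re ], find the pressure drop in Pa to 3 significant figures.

Hydraulic diameter D_h = 4A/P = 4·(0.343·0.201)/(2·(0.343+0.201)) = 0.2758/1.088 = 0.2535 m.
Re = ρVD_h/μ = 1.02·6.24·0.2535/1.68e-05 = 9.603e+04.
ε/D_h = 5.9e-05/0.2535 = 0.000233; Haaland gives 1/√f = -1.8 log₁₀[2.17e-05+7.19e-05] = 7.252, so f = 0.01901.
ΔP = f(L/D_h)(ρV²/2) = 0.01901·172/0.2535·19.86 = 256.2 Pa.

ΔP ≈ 256 Pa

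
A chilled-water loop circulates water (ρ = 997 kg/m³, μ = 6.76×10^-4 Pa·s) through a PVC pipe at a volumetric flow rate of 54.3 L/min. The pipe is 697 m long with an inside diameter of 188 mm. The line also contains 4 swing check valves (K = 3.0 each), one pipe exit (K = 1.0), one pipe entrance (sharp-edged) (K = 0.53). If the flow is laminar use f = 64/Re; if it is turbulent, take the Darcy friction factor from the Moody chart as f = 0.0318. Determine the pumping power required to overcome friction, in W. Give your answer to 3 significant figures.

P ≈ 0.0630 W

Q = 54.3 L/min = 54.3/60000 = 0.000905 m³/s.
Cross-sectional area A = πD²/4 = π(0.188)²/4 = 0.02776 m²; mean velocity V = Q/A = 0.000905/0.02776 = 0.0326 m/s.
Reynolds number Re = ρVD/μ = 997 · 0.0326 · 0.188 / 0.000676 = 9040.
Re > 4000 → turbulent; use the Moody-chart value f = 0.0318.
Total minor-loss coefficient ΣK = 4·3 + 1·1 + 1·0.53 = 13.5.
ΔP = [f·L/D + ΣK]·(ρV²/2) = [0.0318·697/0.188 + 13.5]·(997·0.0326²/2) = [117.9 + 13.5]·0.5298 = 69.64 Pa.
Pumping power P = QΔP = 0.000905·69.64 = 0.06302 W = 0.0630 W.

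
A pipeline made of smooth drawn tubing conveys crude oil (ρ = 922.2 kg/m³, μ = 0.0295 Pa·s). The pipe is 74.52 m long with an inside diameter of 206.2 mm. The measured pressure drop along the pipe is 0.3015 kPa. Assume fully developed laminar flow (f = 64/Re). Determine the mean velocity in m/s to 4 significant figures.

For laminar flow, f = 64/Re with Re = ρVD/μ, so Darcy-Weisbach reduces to ΔP = 32μLV/D². Solving for V: V = ΔP·D²/(32μL) = 301.5·(0.2062)²/(32·0.0295·74.52) = 0.1822 m/s.
Check: Re = ρVD/μ = 922.2·0.1822·0.2062/0.0295 = 1175 < 2300, so the laminar assumption holds.

V ≈ 0.1822 m/s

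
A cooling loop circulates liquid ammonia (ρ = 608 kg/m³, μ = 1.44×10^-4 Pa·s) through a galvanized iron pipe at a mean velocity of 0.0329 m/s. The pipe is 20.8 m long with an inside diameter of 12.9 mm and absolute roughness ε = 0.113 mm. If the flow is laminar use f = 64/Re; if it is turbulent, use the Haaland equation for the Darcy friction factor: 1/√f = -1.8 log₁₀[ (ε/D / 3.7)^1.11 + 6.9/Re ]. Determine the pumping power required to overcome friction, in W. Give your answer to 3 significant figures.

P ≈ 8.15×10^-5 W

Reynolds number Re = ρVD/μ = 608 · 0.0329 · 0.0129 / 0.000144 = 1792.
Re < 2300 → laminar flow, so f = 64/Re = 64/1792 = 0.03572 (the turbulent correlation is not needed).
Darcy-Weisbach: ΔP = f(L/D)(ρV²/2) = 0.03572·(20.8/0.0129)·(608·0.0329²/2) = 0.03572·1612·0.3291 = 18.95 Pa.
Q = V·A = 0.0329·0.0001307 = 4.3e-06 m³/s.
Pumping power P = QΔP = 4.3e-06·18.95 = 8.148×10^-5 W = 8.15×10^-5 W.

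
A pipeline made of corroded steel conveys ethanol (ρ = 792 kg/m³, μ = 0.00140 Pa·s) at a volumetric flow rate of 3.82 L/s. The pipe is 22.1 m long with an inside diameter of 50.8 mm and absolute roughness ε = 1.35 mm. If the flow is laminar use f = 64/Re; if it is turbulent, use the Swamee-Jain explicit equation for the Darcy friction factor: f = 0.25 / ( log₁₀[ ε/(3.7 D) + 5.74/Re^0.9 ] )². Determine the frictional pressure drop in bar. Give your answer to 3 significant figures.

Q = 3.82 L/s = 3.82/1000 = 0.00382 m³/s.
Cross-sectional area A = πD²/4 = π(0.0508)²/4 = 0.002027 m²; mean velocity V = Q/A = 0.00382/0.002027 = 1.885 m/s.
Reynolds number Re = ρVD/μ = 792 · 1.885 · 0.0508 / 0.0014 = 5.416e+04.
Re > 4000 → turbulent. Relative roughness ε/D = 0.00135/0.0508 = 0.0266. Swamee-Jain: f = 0.25/(log₁₀[0.0266/3.7 + 5.74/5.416e+04^0.9])² = 0.25/(log₁₀[0.00718 + 0.000315])² = 0.25/(-2.125)² = 0.05536.
Darcy-Weisbach: ΔP = f(L/D)(ρV²/2) = 0.05536·(22.1/0.0508)·(792·1.885²/2) = 0.05536·435·1407 = 3.388e+04 Pa.
ΔP = 3.388e+04 Pa = 0.339 bar.

ΔP ≈ 0.339 bar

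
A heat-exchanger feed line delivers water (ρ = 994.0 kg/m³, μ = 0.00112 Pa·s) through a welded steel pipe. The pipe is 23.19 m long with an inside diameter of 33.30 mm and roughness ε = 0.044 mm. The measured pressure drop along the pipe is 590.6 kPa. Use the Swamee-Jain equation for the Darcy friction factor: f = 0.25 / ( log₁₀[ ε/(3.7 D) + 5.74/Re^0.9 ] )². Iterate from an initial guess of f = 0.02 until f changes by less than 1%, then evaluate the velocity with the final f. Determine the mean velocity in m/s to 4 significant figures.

Rearranging Darcy-Weisbach: V = √(2·ΔP·D/(f·L·ρ)). With ε/D = 4.4e-05/0.0333 = 0.00132, iterate starting from f = 0.02:
  f = 0.02 → V = √(2·5.906e+05·0.0333/(0.02·23.19·994)) = 9.237 m/s; Re = ρVD/μ = 2.73e+05; f → 0.02207
  f = 0.02207 → V = 8.794 m/s; Re = 2.599e+05; f → 0.02211
Converged (Δf/f < 1%). With the final f = 0.02211: V = √(2·5.906e+05·0.0333/(0.02211·23.19·994)) = 8.785 m/s.

V ≈ 8.785 m/s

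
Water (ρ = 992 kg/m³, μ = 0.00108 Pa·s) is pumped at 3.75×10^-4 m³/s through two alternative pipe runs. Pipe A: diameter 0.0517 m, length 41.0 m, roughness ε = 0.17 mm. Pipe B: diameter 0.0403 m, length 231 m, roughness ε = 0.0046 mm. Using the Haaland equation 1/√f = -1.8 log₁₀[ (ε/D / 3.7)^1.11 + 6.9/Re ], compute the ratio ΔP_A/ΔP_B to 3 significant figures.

Pipe A: V = Q/A = 0.000375/0.002099 = 0.1786 m/s; Re = 8483; ε/D = 0.00329; Haaland → f = 0.03639; ΔP_A = f(L/D)(ρV²/2) = 456.7 Pa.
Pipe B: V = Q/A = 0.000375/0.001276 = 0.294 m/s; Re = 1.088e+04; ε/D = 0.000114; Haaland → f = 0.03031; ΔP_B = f(L/D)(ρV²/2) = 7447 Pa.
ΔP_A/ΔP_B = 456.7/7447 = 0.0613.

ΔP_A/ΔP_B ≈ 0.0613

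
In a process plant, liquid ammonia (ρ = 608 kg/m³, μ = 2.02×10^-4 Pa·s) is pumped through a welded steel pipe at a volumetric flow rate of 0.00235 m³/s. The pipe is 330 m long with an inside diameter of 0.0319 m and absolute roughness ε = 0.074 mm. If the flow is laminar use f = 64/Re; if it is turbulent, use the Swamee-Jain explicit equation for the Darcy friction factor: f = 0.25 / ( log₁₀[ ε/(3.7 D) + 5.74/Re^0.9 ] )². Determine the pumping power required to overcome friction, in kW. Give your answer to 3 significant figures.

Cross-sectional area A = πD²/4 = π(0.0319)²/4 = 0.0007992 m²; mean velocity V = Q/A = 0.00235/0.0007992 = 2.94 m/s.
Reynolds number Re = ρVD/μ = 608 · 2.94 · 0.0319 / 0.000202 = 2.823e+05.
Re > 4000 → turbulent. Relative roughness ε/D = 7.4e-05/0.0319 = 0.00232. Swamee-Jain: f = 0.25/(log₁₀[0.00232/3.7 + 5.74/2.823e+05^0.9])² = 0.25/(log₁₀[0.000627 + 7.13e-05])² = 0.25/(-3.156)² = 0.0251.
Darcy-Weisbach: ΔP = f(L/D)(ρV²/2) = 0.0251·(330/0.0319)·(608·2.94²/2) = 0.0251·1.034e+04·2628 = 6.824e+05 Pa.
Pumping power P = QΔP = 0.00235·6.824e+05 = 1604 W = 1.60 kW.

P ≈ 1.60 kW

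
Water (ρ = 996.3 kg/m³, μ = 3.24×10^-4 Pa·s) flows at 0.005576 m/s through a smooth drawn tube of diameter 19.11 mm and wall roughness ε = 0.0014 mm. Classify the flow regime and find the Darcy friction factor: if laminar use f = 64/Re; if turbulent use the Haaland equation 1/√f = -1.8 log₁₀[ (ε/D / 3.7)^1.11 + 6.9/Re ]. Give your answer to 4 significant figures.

f ≈ 0.1953

Re = ρVD/μ = 996.3·0.005576·0.01911/0.000324 = 327.7.
Re < 2300 → laminar, so f = 64/Re = 0.1953 (roughness is irrelevant in laminar flow).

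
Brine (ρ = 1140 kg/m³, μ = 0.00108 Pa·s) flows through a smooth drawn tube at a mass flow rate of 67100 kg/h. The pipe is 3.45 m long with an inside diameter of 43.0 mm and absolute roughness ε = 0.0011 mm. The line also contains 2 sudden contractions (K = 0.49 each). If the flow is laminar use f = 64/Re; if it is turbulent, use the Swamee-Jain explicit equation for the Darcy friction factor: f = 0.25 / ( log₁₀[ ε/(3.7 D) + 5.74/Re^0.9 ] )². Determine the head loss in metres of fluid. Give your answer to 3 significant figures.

h_f ≈ 13.3 m

ṁ = 67100 kg/h = 67100/3600 = 18.64 kg/s.
A = πD²/4 = π(0.043)²/4 = 0.001452 m²; mean velocity V = ṁ/(ρA) = 18.64/(1140 · 0.001452) = 11.26 m/s.
Reynolds number Re = ρVD/μ = 1140 · 11.26 · 0.043 / 0.00108 = 5.11e+05.
Re > 4000 → turbulent. Relative roughness ε/D = 1.1e-06/0.043 = 2.56e-05. Swamee-Jain: f = 0.25/(log₁₀[2.56e-05/3.7 + 5.74/5.11e+05^0.9])² = 0.25/(log₁₀[6.91e-06 + 4.18e-05])² = 0.25/(-4.312)² = 0.01344.
Total minor-loss coefficient ΣK = 2·0.49 = 0.98.
ΔP = [f·L/D + ΣK]·(ρV²/2) = [0.01344·3.45/0.043 + 0.98]·(1140·11.26²/2) = [1.079 + 0.98]·7.225e+04 = 1.487e+05 Pa.
Head loss h_f = ΔP/(ρg) = 1.487e+05/(1140·9.81) = 13.3 m.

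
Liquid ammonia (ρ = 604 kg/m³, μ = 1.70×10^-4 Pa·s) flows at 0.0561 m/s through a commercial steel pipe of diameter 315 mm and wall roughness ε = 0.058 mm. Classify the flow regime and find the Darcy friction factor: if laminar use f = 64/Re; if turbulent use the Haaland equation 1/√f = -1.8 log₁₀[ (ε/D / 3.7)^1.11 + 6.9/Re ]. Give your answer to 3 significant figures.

f ≈ 0.0203

Re = ρVD/μ = 604·0.0561·0.315/0.00017 = 6.279e+04.
Re > 4000 → turbulent. ε/D = 5.8e-05/0.315 = 0.000184; Haaland: 1/√f = -1.8 log₁₀[1.67e-05 + 0.00011] = 7.015, so f = 0.02032.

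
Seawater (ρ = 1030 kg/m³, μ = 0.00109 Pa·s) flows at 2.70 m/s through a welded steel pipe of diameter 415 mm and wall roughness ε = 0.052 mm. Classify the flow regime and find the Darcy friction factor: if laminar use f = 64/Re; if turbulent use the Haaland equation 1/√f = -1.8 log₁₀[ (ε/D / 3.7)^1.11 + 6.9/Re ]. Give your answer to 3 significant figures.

Re = ρVD/μ = 1030·2.7·0.415/0.00109 = 1.059e+06.
Re > 4000 → turbulent. ε/D = 5.2e-05/0.415 = 0.000125; Haaland: 1/√f = -1.8 log₁₀[1.09e-05 + 6.52e-06] = 8.566, so f = 0.01363.

f ≈ 0.0136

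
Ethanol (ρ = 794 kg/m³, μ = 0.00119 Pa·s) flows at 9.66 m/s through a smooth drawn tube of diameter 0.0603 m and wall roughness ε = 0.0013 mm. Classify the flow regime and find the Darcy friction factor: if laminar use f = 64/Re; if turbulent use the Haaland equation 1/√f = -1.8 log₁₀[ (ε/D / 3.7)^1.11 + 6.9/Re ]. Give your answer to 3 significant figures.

Re = ρVD/μ = 794·9.66·0.0603/0.00119 = 3.887e+05.
Re > 4000 → turbulent. ε/D = 1.3e-06/0.0603 = 2.16e-05; Haaland: 1/√f = -1.8 log₁₀[1.55e-06 + 1.78e-05] = 8.486, so f = 0.01389.

f ≈ 0.0139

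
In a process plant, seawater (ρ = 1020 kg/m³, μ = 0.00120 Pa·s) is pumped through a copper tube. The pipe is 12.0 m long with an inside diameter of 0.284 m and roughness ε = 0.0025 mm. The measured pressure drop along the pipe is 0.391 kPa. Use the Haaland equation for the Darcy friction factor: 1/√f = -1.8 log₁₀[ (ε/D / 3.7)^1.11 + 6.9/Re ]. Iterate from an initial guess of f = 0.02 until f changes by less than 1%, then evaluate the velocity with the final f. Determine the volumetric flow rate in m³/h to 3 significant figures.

Rearranging Darcy-Weisbach: V = √(2·ΔP·D/(f·L·ρ)). With ε/D = 2.5e-06/0.284 = 8.8e-06, iterate starting from f = 0.02:
  f = 0.02 → V = √(2·391·0.284/(0.02·12·1020)) = 0.9525 m/s; Re = ρVD/μ = 2.299e+05; f → 0.01514
  f = 0.01514 → V = 1.095 m/s; Re = 2.642e+05; f → 0.01475
  f = 0.01475 → V = 1.109 m/s; Re = 2.677e+05; f → 0.01472
Converged (Δf/f < 1%). With the final f = 0.01472: V = √(2·391·0.284/(0.01472·12·1020)) = 1.11 m/s.
Q = V·A = 1.11·(π/4·0.284²) = 0.07033 m³/s = 253 m³/h.

Q ≈ 253 m³/h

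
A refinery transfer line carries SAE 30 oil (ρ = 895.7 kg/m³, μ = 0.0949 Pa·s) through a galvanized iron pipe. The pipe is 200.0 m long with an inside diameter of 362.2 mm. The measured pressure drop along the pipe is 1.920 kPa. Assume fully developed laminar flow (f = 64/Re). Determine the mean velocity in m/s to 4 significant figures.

For laminar flow, f = 64/Re with Re = ρVD/μ, so Darcy-Weisbach reduces to ΔP = 32μLV/D². Solving for V: V = ΔP·D²/(32μL) = 1920·(0.3622)²/(32·0.0949·200) = 0.4147 m/s.
Check: Re = ρVD/μ = 895.7·0.4147·0.3622/0.0949 = 1418 < 2300, so the laminar assumption holds.

V ≈ 0.4147 m/s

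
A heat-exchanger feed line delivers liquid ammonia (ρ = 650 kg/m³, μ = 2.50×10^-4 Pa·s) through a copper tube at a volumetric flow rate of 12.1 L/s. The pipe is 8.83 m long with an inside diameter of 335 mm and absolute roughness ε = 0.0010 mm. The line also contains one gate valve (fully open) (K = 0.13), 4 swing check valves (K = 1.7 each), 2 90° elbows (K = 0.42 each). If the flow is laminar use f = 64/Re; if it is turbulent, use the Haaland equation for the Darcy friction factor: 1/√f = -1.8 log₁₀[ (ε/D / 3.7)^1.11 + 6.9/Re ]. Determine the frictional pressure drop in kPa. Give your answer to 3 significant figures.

ΔP ≈ 0.0504 kPa

Q = 12.1 L/s = 12.1/1000 = 0.0121 m³/s.
Cross-sectional area A = πD²/4 = π(0.335)²/4 = 0.08814 m²; mean velocity V = Q/A = 0.0121/0.08814 = 0.1373 m/s.
Reynolds number Re = ρVD/μ = 650 · 0.1373 · 0.335 / 0.00025 = 1.196e+05.
Re > 4000 → turbulent. Relative roughness ε/D = 1e-06/0.335 = 2.99e-06. Haaland: 1/√f = -1.8 log₁₀[(2.99e-06/3.7)^1.11 + 6.9/1.196e+05] = -1.8 log₁₀[1.72e-07 + 5.77e-05] = 7.627, so f = 0.01719.
Total minor-loss coefficient ΣK = 1·0.13 + 4·1.7 + 2·0.42 = 7.77.
ΔP = [f·L/D + ΣK]·(ρV²/2) = [0.01719·8.83/0.335 + 7.77]·(650·0.1373²/2) = [0.4531 + 7.77]·6.125 = 50.36 Pa.
ΔP = 50.36 Pa = 0.0504 kPa.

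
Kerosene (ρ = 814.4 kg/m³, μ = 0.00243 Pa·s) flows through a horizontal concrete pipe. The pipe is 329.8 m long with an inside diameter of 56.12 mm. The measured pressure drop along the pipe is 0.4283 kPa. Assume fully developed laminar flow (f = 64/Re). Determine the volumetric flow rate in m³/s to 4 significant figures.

Q ≈ 1.301×10^-4 m³/s

For laminar flow, f = 64/Re with Re = ρVD/μ, so Darcy-Weisbach reduces to ΔP = 32μLV/D². Solving for V: V = ΔP·D²/(32μL) = 428.3·(0.05612)²/(32·0.00243·329.8) = 0.0526 m/s.
Check: Re = ρVD/μ = 814.4·0.0526·0.05612/0.00243 = 989.3 < 2300, so the laminar assumption holds.
Q = V·A = 0.0526·(π/4·0.05612²) = 0.0001301 m³/s = 1.301×10^-4 m³/s.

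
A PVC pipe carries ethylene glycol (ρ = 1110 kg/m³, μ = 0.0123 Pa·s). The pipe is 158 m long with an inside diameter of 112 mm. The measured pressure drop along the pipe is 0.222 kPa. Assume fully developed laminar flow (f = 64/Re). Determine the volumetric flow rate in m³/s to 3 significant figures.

For laminar flow, f = 64/Re with Re = ρVD/μ, so Darcy-Weisbach reduces to ΔP = 32μLV/D². Solving for V: V = ΔP·D²/(32μL) = 222·(0.112)²/(32·0.0123·158) = 0.04478 m/s.
Check: Re = ρVD/μ = 1110·0.04478·0.112/0.0123 = 452.6 < 2300, so the laminar assumption holds.
Q = V·A = 0.04478·(π/4·0.112²) = 0.0004412 m³/s = 4.41×10^-4 m³/s.

Q ≈ 4.41×10^-4 m³/s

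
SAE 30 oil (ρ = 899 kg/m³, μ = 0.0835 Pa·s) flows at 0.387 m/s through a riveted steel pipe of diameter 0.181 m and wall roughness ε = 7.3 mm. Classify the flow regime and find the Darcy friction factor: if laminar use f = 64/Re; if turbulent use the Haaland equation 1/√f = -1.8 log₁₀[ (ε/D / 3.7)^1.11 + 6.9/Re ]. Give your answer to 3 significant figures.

Re = ρVD/μ = 899·0.387·0.181/0.0835 = 754.2.
Re < 2300 → laminar, so f = 64/Re = 0.08486 (roughness is irrelevant in laminar flow).

f ≈ 0.0849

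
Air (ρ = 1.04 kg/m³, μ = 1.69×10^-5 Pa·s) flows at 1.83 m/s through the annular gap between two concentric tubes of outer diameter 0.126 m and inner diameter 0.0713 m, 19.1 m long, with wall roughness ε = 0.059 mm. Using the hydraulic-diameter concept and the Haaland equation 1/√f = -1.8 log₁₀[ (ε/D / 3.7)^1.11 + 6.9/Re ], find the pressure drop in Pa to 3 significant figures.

ΔP ≈ 22.2 Pa

Hydraulic diameter D_h = 4A/P = D_o - D_i = 0.126 - 0.0713 = 0.0547 m.
Re = ρVD_h/μ = 1.04·1.83·0.0547/1.69e-05 = 6160.
ε/D_h = 5.9e-05/0.0547 = 0.00108; Haaland gives 1/√f = -1.8 log₁₀[0.000119+0.00112] = 5.232, so f = 0.03653.
ΔP = f(L/D_h)(ρV²/2) = 0.03653·19.1/0.0547·1.741 = 22.21 Pa.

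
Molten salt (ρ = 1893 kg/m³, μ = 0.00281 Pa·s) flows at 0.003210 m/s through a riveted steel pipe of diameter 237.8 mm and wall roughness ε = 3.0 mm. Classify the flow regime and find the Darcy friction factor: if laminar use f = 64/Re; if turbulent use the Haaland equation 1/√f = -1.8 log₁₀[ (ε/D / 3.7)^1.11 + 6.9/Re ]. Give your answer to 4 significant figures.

Re = ρVD/μ = 1893·0.00321·0.2378/0.00281 = 514.2.
Re < 2300 → laminar, so f = 64/Re = 0.1245 (roughness is irrelevant in laminar flow).

f ≈ 0.1245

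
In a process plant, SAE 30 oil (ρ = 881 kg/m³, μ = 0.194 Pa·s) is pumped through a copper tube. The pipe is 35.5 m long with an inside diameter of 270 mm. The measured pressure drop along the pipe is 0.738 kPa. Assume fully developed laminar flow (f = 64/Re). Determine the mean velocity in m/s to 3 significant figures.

V ≈ 0.244 m/s

For laminar flow, f = 64/Re with Re = ρVD/μ, so Darcy-Weisbach reduces to ΔP = 32μLV/D². Solving for V: V = ΔP·D²/(32μL) = 738·(0.27)²/(32·0.194·35.5) = 0.2441 m/s.
Check: Re = ρVD/μ = 881·0.2441·0.27/0.194 = 299.3 < 2300, so the laminar assumption holds.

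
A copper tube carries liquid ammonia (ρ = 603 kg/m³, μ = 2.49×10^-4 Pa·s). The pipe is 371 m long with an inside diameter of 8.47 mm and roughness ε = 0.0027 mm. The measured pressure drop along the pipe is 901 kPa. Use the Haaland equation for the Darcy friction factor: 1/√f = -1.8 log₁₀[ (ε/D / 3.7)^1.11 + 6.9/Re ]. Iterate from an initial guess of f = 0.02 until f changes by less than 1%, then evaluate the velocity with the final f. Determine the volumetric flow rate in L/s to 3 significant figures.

Rearranging Darcy-Weisbach: V = √(2·ΔP·D/(f·L·ρ)). With ε/D = 2.7e-06/0.00847 = 0.000319, iterate starting from f = 0.02:
  f = 0.02 → V = √(2·9.01e+05·0.00847/(0.02·371·603)) = 1.847 m/s; Re = ρVD/μ = 3.788e+04; f → 0.02289
  f = 0.02289 → V = 1.726 m/s; Re = 3.541e+04; f → 0.02321
  f = 0.02321 → V = 1.714 m/s; Re = 3.517e+04; f → 0.02324
Converged (Δf/f < 1%). With the final f = 0.02324: V = √(2·9.01e+05·0.00847/(0.02324·371·603)) = 1.713 m/s.
Q = V·A = 1.713·(π/4·0.00847²) = 9.653e-05 m³/s = 0.0965 L/s.

Q ≈ 0.0965 L/s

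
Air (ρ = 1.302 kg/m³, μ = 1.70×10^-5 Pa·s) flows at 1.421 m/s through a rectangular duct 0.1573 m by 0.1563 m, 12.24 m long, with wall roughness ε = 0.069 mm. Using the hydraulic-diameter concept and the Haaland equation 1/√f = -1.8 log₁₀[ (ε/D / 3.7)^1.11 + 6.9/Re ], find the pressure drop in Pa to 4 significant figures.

ΔP ≈ 2.825 Pa

Hydraulic diameter D_h = 4A/P = 4·(0.1573·0.1563)/(2·(0.1573+0.1563)) = 0.09834/0.6272 = 0.1568 m.
Re = ρVD_h/μ = 1.302·1.421·0.1568/1.7e-05 = 1.706e+04.
ε/D_h = 6.9e-05/0.1568 = 0.00044; Haaland gives 1/√f = -1.8 log₁₀[4.4e-05+0.000404] = 6.027, so f = 0.02753.
ΔP = f(L/D_h)(ρV²/2) = 0.02753·12.24/0.1568·1.315 = 2.825 Pa.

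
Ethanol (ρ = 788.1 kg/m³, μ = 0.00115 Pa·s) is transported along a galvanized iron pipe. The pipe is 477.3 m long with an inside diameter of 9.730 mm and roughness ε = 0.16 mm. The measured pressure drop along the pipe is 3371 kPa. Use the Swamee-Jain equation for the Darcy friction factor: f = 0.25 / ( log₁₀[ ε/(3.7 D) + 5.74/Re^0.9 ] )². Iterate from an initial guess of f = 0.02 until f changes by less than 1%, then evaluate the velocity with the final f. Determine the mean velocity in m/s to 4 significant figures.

Rearranging Darcy-Weisbach: V = √(2·ΔP·D/(f·L·ρ)). With ε/D = 0.00016/0.00973 = 0.0164, iterate starting from f = 0.02:
  f = 0.02 → V = √(2·3.371e+06·0.00973/(0.02·477.3·788.1)) = 2.953 m/s; Re = ρVD/μ = 1.969e+04; f → 0.04802
  f = 0.04802 → V = 1.906 m/s; Re = 1.271e+04; f → 0.04933
  f = 0.04933 → V = 1.88 m/s; Re = 1.254e+04; f → 0.04937
Converged (Δf/f < 1%). With the final f = 0.04937: V = √(2·3.371e+06·0.00973/(0.04937·477.3·788.1)) = 1.879 m/s.

V ≈ 1.879 m/s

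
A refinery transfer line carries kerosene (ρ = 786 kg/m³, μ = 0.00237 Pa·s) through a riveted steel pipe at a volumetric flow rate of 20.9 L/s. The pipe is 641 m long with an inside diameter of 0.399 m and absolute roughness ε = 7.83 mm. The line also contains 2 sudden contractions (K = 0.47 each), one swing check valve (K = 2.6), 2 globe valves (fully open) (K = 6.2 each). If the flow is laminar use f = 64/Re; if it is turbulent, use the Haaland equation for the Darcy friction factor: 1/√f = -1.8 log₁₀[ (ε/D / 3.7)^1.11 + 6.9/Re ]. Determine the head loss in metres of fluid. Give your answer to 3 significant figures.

h_f ≈ 0.137 m

Q = 20.9 L/s = 20.9/1000 = 0.0209 m³/s.
Cross-sectional area A = πD²/4 = π(0.399)²/4 = 0.125 m²; mean velocity V = Q/A = 0.0209/0.125 = 0.1672 m/s.
Reynolds number Re = ρVD/μ = 786 · 0.1672 · 0.399 / 0.00237 = 2.212e+04.
Re > 4000 → turbulent. Relative roughness ε/D = 0.00783/0.399 = 0.0196. Haaland: 1/√f = -1.8 log₁₀[(0.0196/3.7)^1.11 + 6.9/2.212e+04] = -1.8 log₁₀[0.00298 + 0.000312] = 4.468, so f = 0.05008.
Total minor-loss coefficient ΣK = 2·0.47 + 1·2.6 + 2·6.2 = 15.9.
ΔP = [f·L/D + ΣK]·(ρV²/2) = [0.05008·641/0.399 + 15.9]·(786·0.1672²/2) = [80.46 + 15.9]·10.98 = 1058 Pa.
Head loss h_f = ΔP/(ρg) = 1058/(786·9.81) = 0.137 m.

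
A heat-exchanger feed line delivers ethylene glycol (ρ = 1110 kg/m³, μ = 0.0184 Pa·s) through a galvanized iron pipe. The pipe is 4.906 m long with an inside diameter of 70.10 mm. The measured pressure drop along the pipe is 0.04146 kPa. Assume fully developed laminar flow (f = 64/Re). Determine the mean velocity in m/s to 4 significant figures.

For laminar flow, f = 64/Re with Re = ρVD/μ, so Darcy-Weisbach reduces to ΔP = 32μLV/D². Solving for V: V = ΔP·D²/(32μL) = 41.46·(0.0701)²/(32·0.0184·4.906) = 0.07053 m/s.
Check: Re = ρVD/μ = 1110·0.07053·0.0701/0.0184 = 298.3 < 2300, so the laminar assumption holds.

V ≈ 0.07053 m/s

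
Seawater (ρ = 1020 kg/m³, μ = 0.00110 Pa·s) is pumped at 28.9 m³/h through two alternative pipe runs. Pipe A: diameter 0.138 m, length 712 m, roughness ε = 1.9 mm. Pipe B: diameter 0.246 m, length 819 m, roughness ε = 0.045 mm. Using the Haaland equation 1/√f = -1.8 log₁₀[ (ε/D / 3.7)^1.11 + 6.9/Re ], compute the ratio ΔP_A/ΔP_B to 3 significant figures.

ΔP_A/ΔP_B ≈ 30.1

Pipe A: V = Q/A = 0.008028/0.01496 = 0.5367 m/s; Re = 6.868e+04; ε/D = 0.0138; Haaland → f = 0.04312; ΔP_A = f(L/D)(ρV²/2) = 3.269e+04 Pa.
Pipe B: V = Q/A = 0.008028/0.04753 = 0.1689 m/s; Re = 3.853e+04; ε/D = 0.000183; Haaland → f = 0.02244; ΔP_B = f(L/D)(ρV²/2) = 1087 Pa.
ΔP_A/ΔP_B = 3.269e+04/1087 = 30.1.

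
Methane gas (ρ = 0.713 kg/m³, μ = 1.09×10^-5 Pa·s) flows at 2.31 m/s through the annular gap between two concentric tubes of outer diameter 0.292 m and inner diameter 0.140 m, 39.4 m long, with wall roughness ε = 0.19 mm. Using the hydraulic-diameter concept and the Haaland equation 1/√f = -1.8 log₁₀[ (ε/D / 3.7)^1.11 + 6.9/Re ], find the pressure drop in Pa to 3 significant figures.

Hydraulic diameter D_h = 4A/P = D_o - D_i = 0.292 - 0.14 = 0.152 m.
Re = ρVD_h/μ = 0.713·2.31·0.152/1.09e-05 = 2.297e+04.
ε/D_h = 0.00019/0.152 = 0.00125; Haaland gives 1/√f = -1.8 log₁₀[0.00014+0.0003] = 6.041, so f = 0.02741.
ΔP = f(L/D_h)(ρV²/2) = 0.02741·39.4/0.152·1.902 = 13.51 Pa.

ΔP ≈ 13.5 Pa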